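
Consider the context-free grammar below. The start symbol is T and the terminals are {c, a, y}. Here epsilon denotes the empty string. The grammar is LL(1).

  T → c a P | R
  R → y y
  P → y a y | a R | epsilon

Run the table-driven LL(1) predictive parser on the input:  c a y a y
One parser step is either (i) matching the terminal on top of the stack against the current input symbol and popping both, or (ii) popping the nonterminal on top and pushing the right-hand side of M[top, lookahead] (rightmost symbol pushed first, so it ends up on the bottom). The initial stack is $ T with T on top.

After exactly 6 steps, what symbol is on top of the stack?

     Stack    Input        Action
  1  $ T      c a y a y $  expand T → c a P
  2  $ P a c  c a y a y $  match c
  3  $ P a    a y a y $    match a
  4  $ P      y a y $      expand P → y a y
  5  $ y a y  y a y $      match y
  6  $ y a    a y $        match a
Stack after step 6: $ y (top = y).

y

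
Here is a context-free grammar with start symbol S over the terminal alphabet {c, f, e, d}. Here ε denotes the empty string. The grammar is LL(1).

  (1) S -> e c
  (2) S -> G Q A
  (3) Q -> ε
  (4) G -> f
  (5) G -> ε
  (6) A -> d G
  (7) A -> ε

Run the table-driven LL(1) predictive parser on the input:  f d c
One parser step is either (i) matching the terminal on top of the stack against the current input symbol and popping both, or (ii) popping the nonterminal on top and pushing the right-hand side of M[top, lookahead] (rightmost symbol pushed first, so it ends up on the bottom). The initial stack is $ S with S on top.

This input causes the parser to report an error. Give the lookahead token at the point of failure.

c

step 1: stack=$ S  input=f d c $  — expand S -> G Q A
step 2: stack=$ A Q G  input=f d c $  — expand G -> f
step 3: stack=$ A Q f  input=f d c $  — match f
step 4: stack=$ A Q  input=d c $  — expand Q -> ε
step 5: stack=$ A  input=d c $  — expand A -> d G
step 6: stack=$ G d  input=d c $  — match d
step 7: stack=$ G  input=c $  — error: M[G, c] is empty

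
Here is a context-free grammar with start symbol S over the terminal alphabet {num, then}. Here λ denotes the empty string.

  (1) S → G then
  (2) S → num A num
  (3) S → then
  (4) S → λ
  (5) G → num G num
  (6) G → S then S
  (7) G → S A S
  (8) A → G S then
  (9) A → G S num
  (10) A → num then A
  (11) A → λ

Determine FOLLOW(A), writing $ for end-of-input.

{num, then}

FIRST(S): from S→G then we get {num, then}; from S→num A num we get {num}; from S→then we get {then}; from S→λ we get {λ}. So FIRST(S) = {λ, num, then}.
FIRST(G): from G→num G num we get {num}; from G→S then S we get {num, then}; from G→S A S we get {λ, num, then}. So FIRST(G) = {λ, num, then}.
FIRST(A): from A→G S then we get {num, then}; from A→G S num we get {num, then}; from A→num then A we get {num}; from A→λ we get {λ}. So FIRST(A) = {λ, num, then}.
FOLLOW(S) includes $ since S is the start symbol.
FOLLOW(G): in S→G then, G is followed by then with FIRST {then}; in G→num G num, G is followed by num with FIRST {num}; in A→G S then, G is followed by S then with FIRST {num, then}; in A→G S num, G is followed by S num with FIRST {num, then}. Thus FOLLOW(G) = {num, then}.
FOLLOW(S): in G→S then S (occurrence 1), S is followed by then S with FIRST {then}; in G→S then S (occurrence 2), the suffix after S is empty, so FOLLOW(S) ⊇ FOLLOW(G) = {num, then}; in G→S A S (occurrence 1), S is followed by A S with FIRST {λ, num, then}; in G→S A S (occurrence 1), the suffix after S is nullable, so FOLLOW(S) ⊇ FOLLOW(G) = {num, then}; in G→S A S (occurrence 2), the suffix after S is empty, so FOLLOW(S) ⊇ FOLLOW(G) = {num, then}; in A→G S then, S is followed by then with FIRST {then}; in A→G S num, S is followed by num with FIRST {num}. Thus FOLLOW(S) = {$, num, then}.
FOLLOW(A): in S→num A num, A is followed by num with FIRST {num}; in G→S A S, A is followed by S with FIRST {λ, num, then}; in G→S A S, the suffix after A is nullable, so FOLLOW(A) ⊇ FOLLOW(G) = {num, then}; in A→num then A, the suffix after A is empty (adds nothing new). Thus FOLLOW(A) = {num, then}.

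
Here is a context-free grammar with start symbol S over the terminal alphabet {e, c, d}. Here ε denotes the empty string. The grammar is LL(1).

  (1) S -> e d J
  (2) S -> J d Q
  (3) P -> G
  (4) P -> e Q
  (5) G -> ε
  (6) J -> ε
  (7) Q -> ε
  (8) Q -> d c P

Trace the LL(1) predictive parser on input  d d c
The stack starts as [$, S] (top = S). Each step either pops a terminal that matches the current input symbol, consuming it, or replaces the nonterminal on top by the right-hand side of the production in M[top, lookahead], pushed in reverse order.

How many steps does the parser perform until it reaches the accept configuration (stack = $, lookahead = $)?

8

     Stack    Input    Action
  1  $ S      d d c $  expand S -> J d Q
  2  $ Q d J  d d c $  expand J -> ε
  3  $ Q d    d d c $  match d
  4  $ Q      d c $    expand Q -> d c P
  5  $ P c d  d c $    match d
  6  $ P c    c $      match c
  7  $ P      $        expand P -> G
  8  $ G      $        expand G -> ε
Accept reached after 8 steps.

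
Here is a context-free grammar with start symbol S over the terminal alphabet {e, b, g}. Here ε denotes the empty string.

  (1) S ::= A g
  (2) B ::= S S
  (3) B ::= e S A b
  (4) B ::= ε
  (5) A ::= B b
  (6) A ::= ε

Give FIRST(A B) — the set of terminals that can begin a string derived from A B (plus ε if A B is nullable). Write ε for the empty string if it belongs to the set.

FIRST(S) = {b, e, g}  (via A g)
FIRST(B) = {ε, b, e, g}  (via S S)
FIRST(A) = {ε, b, e, g}  (via B b)
FIRST(A B): take FIRST of each symbol in turn, carrying on past any symbol whose FIRST contains ε; result {ε, b, e, g}.

{ε, b, e, g}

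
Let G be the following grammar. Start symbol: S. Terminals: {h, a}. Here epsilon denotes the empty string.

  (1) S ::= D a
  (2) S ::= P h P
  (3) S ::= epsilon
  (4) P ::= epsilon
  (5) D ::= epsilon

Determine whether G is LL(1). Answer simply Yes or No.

Yes

FIRST(S) = {epsilon, a, h}
FIRST(P) = {epsilon}
FIRST(D) = {epsilon}
FOLLOW(S) = {$}
FOLLOW(P) = {$, h}
FOLLOW(D) = {a}
Each cell of M receives at most one production.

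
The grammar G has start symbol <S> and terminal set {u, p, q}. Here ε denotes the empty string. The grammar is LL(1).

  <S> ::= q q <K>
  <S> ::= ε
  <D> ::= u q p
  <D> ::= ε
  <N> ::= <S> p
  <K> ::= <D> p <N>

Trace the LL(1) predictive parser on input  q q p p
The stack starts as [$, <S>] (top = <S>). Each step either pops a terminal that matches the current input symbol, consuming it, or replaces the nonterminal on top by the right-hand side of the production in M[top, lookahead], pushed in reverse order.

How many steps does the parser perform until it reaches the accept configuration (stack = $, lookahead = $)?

     Stack        Input      Action
  1  $ <S>        q q p p $  expand <S> ::= q q <K>
  2  $ <K> q q    q q p p $  match q
  3  $ <K> q      q p p $    match q
  4  $ <K>        p p $      expand <K> ::= <D> p <N>
  5  $ <N> p <D>  p p $      expand <D> ::= ε
  6  $ <N> p      p p $      match p
  7  $ <N>        p $        expand <N> ::= <S> p
  8  $ p <S>      p $        expand <S> ::= ε
  9  $ p          p $        match p
Accept reached after 9 steps.

9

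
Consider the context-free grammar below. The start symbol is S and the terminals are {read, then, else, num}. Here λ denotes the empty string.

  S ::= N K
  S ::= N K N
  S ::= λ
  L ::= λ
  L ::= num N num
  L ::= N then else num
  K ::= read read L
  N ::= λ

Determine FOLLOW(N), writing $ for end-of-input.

FIRST(K): from K::=read read L we get {read}. So FIRST(K) = {read}.
FIRST(N): from N::=λ we get {λ}. So FIRST(N) = {λ}.
FIRST(S): from S::=N K we get {read}; from S::=N K N we get {read}; from S::=λ we get {λ}. So FIRST(S) = {λ, read}.
FIRST(L): from L::=λ we get {λ}; from L::=num N num we get {num}; from L::=N then else num we get {then}. So FIRST(L) = {λ, num, then}.
FOLLOW(S) includes $ since S is the start symbol.
FOLLOW(S): S appears on no right-hand side. Thus FOLLOW(S) = {$}.
FOLLOW(K): in S::=N K, the suffix after K is empty, so FOLLOW(K) ⊇ FOLLOW(S) = {$}; in S::=N K N, K is followed by N with FIRST {λ}; in S::=N K N, the suffix after K is nullable, so FOLLOW(K) ⊇ FOLLOW(S) = {$}. Thus FOLLOW(K) = {$}.
FOLLOW(L): in K::=read read L, the suffix after L is empty, so FOLLOW(L) ⊇ FOLLOW(K) = {$}. Thus FOLLOW(L) = {$}.
FOLLOW(N): in S::=N K, N is followed by K with FIRST {read}; in S::=N K N (occurrence 1), N is followed by K N with FIRST {read}; in S::=N K N (occurrence 2), the suffix after N is empty, so FOLLOW(N) ⊇ FOLLOW(S) = {$}; in L::=num N num, N is followed by num with FIRST {num}; in L::=N then else num, N is followed by then else num with FIRST {then}. Thus FOLLOW(N) = {$, num, read, then}.

{$, num, read, then}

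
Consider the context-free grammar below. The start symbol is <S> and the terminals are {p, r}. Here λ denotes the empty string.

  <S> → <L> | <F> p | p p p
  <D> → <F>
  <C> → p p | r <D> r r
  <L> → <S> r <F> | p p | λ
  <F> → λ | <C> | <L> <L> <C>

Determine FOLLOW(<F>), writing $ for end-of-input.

FIRST(<C>) = {p, r}
FIRST(<S>) = {λ, p, r}  (via <L>, <F> p)
FIRST(<L>) = {λ, p, r}  (via <S> r <F>)
FIRST(<F>) = {λ, p, r}  (via <C>, <L> <L> <C>)
FIRST(<D>) = {λ, p, r}  (via <F>)
FOLLOW(<S>) includes $ since <S> is the start symbol.
FOLLOW(<S>): in <L>→<S> r <F>, <S> is followed by r <F> with FIRST {r}. Thus FOLLOW(<S>) = {$, r}.
FOLLOW(<D>): in <C>→r <D> r r, <D> is followed by r r with FIRST {r}. Thus FOLLOW(<D>) = {r}.
FOLLOW(<L>): in <S>→<L>, the suffix after <L> is empty, so FOLLOW(<L>) ⊇ FOLLOW(<S>) = {$, r}; in <F>→<L> <L> <C> (occurrence 1), <L> is followed by <L> <C> with FIRST {p, r}; in <F>→<L> <L> <C> (occurrence 2), <L> is followed by <C> with FIRST {p, r}. Thus FOLLOW(<L>) = {$, p, r}.
FOLLOW(<F>): in <S>→<F> p, <F> is followed by p with FIRST {p}; in <D>→<F>, the suffix after <F> is empty, so FOLLOW(<F>) ⊇ FOLLOW(<D>) = {r}; in <L>→<S> r <F>, the suffix after <F> is empty, so FOLLOW(<F>) ⊇ FOLLOW(<L>) = {$, p, r}. Thus FOLLOW(<F>) = {$, p, r}.
FOLLOW(<C>): in <F>→<C>, the suffix after <C> is empty, so FOLLOW(<C>) ⊇ FOLLOW(<F>) = {$, p, r}; in <F>→<L> <L> <C>, the suffix after <C> is empty, so FOLLOW(<C>) ⊇ FOLLOW(<F>) = {$, p, r}. Thus FOLLOW(<C>) = {$, p, r}.

{$, p, r}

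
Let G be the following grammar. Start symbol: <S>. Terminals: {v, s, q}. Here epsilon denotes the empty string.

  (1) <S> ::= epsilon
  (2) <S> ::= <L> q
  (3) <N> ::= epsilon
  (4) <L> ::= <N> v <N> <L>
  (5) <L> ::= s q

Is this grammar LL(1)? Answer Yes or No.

FIRST(<S>) = {epsilon, s, v}
FIRST(<N>) = {epsilon}
FIRST(<L>) = {s, v}
FOLLOW(<S>) = {$}
FOLLOW(<N>) = {s, v}
FOLLOW(<L>) = {q}
Each cell of M receives at most one production.

Yes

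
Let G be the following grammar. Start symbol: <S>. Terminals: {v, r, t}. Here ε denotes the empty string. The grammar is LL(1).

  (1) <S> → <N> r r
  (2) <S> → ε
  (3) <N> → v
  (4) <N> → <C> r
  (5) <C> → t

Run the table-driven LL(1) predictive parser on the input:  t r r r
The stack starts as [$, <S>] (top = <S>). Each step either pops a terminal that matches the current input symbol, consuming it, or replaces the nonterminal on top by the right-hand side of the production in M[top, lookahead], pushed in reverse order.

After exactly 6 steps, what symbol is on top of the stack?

r

step 1: stack=$ <S>  input=t r r r $  — expand <S> → <N> r r
step 2: stack=$ r r <N>  input=t r r r $  — expand <N> → <C> r
step 3: stack=$ r r r <C>  input=t r r r $  — expand <C> → t
step 4: stack=$ r r r t  input=t r r r $  — match t
step 5: stack=$ r r r  input=r r r $  — match r
step 6: stack=$ r r  input=r r $  — match r
Stack after step 6: $ r (top = r).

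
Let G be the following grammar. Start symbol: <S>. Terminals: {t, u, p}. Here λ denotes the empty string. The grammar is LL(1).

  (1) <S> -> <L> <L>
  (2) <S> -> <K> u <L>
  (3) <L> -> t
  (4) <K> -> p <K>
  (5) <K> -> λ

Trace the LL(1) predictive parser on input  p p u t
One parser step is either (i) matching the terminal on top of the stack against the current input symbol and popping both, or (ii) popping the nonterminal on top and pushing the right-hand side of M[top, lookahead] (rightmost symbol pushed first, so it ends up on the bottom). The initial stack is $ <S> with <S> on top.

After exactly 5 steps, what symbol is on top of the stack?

<K>

step 1: stack=$ <S>  input=p p u t $  — expand <S> -> <K> u <L>
step 2: stack=$ <L> u <K>  input=p p u t $  — expand <K> -> p <K>
step 3: stack=$ <L> u <K> p  input=p p u t $  — match p
step 4: stack=$ <L> u <K>  input=p u t $  — expand <K> -> p <K>
step 5: stack=$ <L> u <K> p  input=p u t $  — match p
Stack after step 5: $ <L> u <K> (top = <K>).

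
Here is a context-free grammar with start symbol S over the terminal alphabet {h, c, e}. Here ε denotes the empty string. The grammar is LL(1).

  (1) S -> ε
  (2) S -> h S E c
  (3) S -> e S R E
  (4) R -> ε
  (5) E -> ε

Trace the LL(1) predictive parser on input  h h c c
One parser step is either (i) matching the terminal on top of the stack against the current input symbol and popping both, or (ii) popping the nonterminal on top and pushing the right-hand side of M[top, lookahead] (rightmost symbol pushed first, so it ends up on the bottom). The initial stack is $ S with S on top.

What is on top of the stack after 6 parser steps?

step 1: stack=$ S  input=h h c c $  — expand S -> h S E c
step 2: stack=$ c E S h  input=h h c c $  — match h
step 3: stack=$ c E S  input=h c c $  — expand S -> h S E c
step 4: stack=$ c E c E S h  input=h c c $  — match h
step 5: stack=$ c E c E S  input=c c $  — expand S -> ε
step 6: stack=$ c E c E  input=c c $  — expand E -> ε
Stack after step 6: $ c E c (top = c).

c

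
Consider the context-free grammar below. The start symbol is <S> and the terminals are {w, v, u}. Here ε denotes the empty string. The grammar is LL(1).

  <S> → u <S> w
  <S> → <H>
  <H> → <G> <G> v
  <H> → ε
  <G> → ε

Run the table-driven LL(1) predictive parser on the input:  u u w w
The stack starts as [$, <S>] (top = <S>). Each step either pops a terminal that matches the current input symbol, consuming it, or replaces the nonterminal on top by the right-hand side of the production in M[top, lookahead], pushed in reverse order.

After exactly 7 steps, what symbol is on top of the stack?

w

step 1: stack=$ <S>  input=u u w w $  — expand <S> → u <S> w
step 2: stack=$ w <S> u  input=u u w w $  — match u
step 3: stack=$ w <S>  input=u w w $  — expand <S> → u <S> w
step 4: stack=$ w w <S> u  input=u w w $  — match u
step 5: stack=$ w w <S>  input=w w $  — expand <S> → <H>
step 6: stack=$ w w <H>  input=w w $  — expand <H> → ε
step 7: stack=$ w w  input=w w $  — match w
Stack after step 7: $ w (top = w).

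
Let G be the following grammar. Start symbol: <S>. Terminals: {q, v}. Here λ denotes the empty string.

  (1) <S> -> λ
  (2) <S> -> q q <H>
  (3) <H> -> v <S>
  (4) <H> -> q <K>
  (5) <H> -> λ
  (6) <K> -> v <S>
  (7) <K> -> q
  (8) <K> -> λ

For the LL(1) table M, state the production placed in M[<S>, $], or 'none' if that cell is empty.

<S> -> λ

FIRST(<S>): from <S>->λ we get {λ}; from <S>->q q <H> we get {q}. So FIRST(<S>) = {λ, q}.
FIRST(<H>): from <H>->v <S> we get {v}; from <H>->q <K> we get {q}; from <H>->λ we get {λ}. So FIRST(<H>) = {λ, q, v}.
FIRST(<K>): from <K>->v <S> we get {v}; from <K>->q we get {q}; from <K>->λ we get {λ}. So FIRST(<K>) = {λ, q, v}.
FOLLOW(<S>) includes $ since <S> is the start symbol.
FOLLOW(<S>): in <H>->v <S>, the suffix after <S> is empty, so FOLLOW(<S>) ⊇ FOLLOW(<H>) = {$}; in <K>->v <S>, the suffix after <S> is empty, so FOLLOW(<S>) ⊇ FOLLOW(<K>) = {$}. Thus FOLLOW(<S>) = {$}.
FOLLOW(<H>): in <S>->q q <H>, the suffix after <H> is empty, so FOLLOW(<H>) ⊇ FOLLOW(<S>) = {$}. Thus FOLLOW(<H>) = {$}.
FOLLOW(<K>): in <H>->q <K>, the suffix after <K> is empty, so FOLLOW(<K>) ⊇ FOLLOW(<H>) = {$}. Thus FOLLOW(<K>) = {$}.
For <S> -> λ: FIRST(λ) = {λ}, so it goes in M[<S>, t] for t ∈ {}; since λ ∈ FIRST, also for every t ∈ FOLLOW(<S>) = {$}.
For <S> -> q q <H>: FIRST(q q <H>) = {q}, so it goes in M[<S>, t] for t ∈ {q}.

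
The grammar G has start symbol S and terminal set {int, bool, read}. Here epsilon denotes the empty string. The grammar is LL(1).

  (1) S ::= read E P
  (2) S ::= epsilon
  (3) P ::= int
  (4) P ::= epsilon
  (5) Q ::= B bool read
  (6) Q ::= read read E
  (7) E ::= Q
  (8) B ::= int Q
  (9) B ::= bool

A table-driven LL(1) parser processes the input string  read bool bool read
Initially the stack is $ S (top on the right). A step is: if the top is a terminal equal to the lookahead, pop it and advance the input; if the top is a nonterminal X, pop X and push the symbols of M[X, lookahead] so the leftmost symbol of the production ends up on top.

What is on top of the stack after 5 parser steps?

bool

step 1: stack=$ S  input=read bool bool read $  — expand S ::= read E P
step 2: stack=$ P E read  input=read bool bool read $  — match read
step 3: stack=$ P E  input=bool bool read $  — expand E ::= Q
step 4: stack=$ P Q  input=bool bool read $  — expand Q ::= B bool read
step 5: stack=$ P read bool B  input=bool bool read $  — expand B ::= bool
Stack after step 5: $ P read bool bool (top = bool).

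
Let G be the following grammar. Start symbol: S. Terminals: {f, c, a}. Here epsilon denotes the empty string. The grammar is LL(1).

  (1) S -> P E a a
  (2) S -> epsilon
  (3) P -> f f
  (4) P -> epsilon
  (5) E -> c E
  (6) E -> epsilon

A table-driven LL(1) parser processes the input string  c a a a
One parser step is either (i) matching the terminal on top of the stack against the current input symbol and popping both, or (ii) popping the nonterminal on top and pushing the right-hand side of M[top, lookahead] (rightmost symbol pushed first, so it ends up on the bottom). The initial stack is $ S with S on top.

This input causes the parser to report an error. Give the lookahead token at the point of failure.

a

step 1: stack=$ S  input=c a a a $  — expand S -> P E a a
step 2: stack=$ a a E P  input=c a a a $  — expand P -> epsilon
step 3: stack=$ a a E  input=c a a a $  — expand E -> c E
step 4: stack=$ a a E c  input=c a a a $  — match c
step 5: stack=$ a a E  input=a a a $  — expand E -> epsilon
step 6: stack=$ a a  input=a a a $  — match a
step 7: stack=$ a  input=a a $  — match a
step 8: stack=$  input=a $  — error: stack empty but input remains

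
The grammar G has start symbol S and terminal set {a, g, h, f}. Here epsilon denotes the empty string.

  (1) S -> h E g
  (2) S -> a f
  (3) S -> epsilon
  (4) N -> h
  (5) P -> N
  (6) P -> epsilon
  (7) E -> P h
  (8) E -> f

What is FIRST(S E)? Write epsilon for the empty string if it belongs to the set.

{a, f, h}

FIRST(S): from S->h E g we get {h}; from S->a f we get {a}; from S->epsilon we get {epsilon}. So FIRST(S) = {epsilon, a, h}.
FIRST(N): from N->h we get {h}. So FIRST(N) = {h}.
FIRST(P): from P->N we get {h}; from P->epsilon we get {epsilon}. So FIRST(P) = {epsilon, h}.
FIRST(E): from E->P h we get {h}; from E->f we get {f}. So FIRST(E) = {f, h}.
FIRST(S E): take FIRST of each symbol in turn, carrying on past any symbol whose FIRST contains epsilon; result {a, f, h}.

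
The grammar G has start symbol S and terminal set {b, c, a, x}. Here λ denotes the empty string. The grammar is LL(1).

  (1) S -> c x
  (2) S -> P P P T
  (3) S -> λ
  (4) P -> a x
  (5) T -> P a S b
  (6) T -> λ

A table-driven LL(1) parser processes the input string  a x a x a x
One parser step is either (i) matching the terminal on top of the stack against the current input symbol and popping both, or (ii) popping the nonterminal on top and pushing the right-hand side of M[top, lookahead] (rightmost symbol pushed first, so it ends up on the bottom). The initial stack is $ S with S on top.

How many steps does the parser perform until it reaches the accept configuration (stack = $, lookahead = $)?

step 1: stack=$ S  input=a x a x a x $  — expand S -> P P P T
step 2: stack=$ T P P P  input=a x a x a x $  — expand P -> a x
step 3: stack=$ T P P x a  input=a x a x a x $  — match a
step 4: stack=$ T P P x  input=x a x a x $  — match x
step 5: stack=$ T P P  input=a x a x $  — expand P -> a x
step 6: stack=$ T P x a  input=a x a x $  — match a
step 7: stack=$ T P x  input=x a x $  — match x
step 8: stack=$ T P  input=a x $  — expand P -> a x
step 9: stack=$ T x a  input=a x $  — match a
step 10: stack=$ T x  input=x $  — match x
step 11: stack=$ T  input=$  — expand T -> λ
Accept reached after 11 steps.

11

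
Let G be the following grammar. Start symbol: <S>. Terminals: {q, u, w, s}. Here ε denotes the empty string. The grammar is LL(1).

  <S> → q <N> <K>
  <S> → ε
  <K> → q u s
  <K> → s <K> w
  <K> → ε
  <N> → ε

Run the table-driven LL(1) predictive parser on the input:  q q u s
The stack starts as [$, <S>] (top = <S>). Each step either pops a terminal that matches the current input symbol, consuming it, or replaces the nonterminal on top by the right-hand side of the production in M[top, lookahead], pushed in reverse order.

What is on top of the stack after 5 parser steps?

u

step 1: stack=$ <S>  input=q q u s $  — expand <S> → q <N> <K>
step 2: stack=$ <K> <N> q  input=q q u s $  — match q
step 3: stack=$ <K> <N>  input=q u s $  — expand <N> → ε
step 4: stack=$ <K>  input=q u s $  — expand <K> → q u s
step 5: stack=$ s u q  input=q u s $  — match q
Stack after step 5: $ s u (top = u).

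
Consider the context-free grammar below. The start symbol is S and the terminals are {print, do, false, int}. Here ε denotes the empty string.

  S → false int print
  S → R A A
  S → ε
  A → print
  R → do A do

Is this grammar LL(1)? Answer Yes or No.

FIRST(S) = {ε, do, false}
FIRST(A) = {print}
FIRST(R) = {do}
FOLLOW(S) = {$}
FOLLOW(A) = {$, do, print}
FOLLOW(R) = {print}
Each cell of M receives at most one production.

Yes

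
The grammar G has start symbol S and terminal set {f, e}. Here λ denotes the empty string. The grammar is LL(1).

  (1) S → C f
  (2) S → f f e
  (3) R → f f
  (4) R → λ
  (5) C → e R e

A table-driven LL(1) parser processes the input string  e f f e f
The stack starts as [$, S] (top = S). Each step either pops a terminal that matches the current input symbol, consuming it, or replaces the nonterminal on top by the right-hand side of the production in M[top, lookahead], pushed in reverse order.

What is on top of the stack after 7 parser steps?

     Stack      Input        Action
  1  $ S        e f f e f $  expand S → C f
  2  $ f C      e f f e f $  expand C → e R e
  3  $ f e R e  e f f e f $  match e
  4  $ f e R    f f e f $    expand R → f f
  5  $ f e f f  f f e f $    match f
  6  $ f e f    f e f $      match f
  7  $ f e      e f $        match e
Stack after step 7: $ f (top = f).

f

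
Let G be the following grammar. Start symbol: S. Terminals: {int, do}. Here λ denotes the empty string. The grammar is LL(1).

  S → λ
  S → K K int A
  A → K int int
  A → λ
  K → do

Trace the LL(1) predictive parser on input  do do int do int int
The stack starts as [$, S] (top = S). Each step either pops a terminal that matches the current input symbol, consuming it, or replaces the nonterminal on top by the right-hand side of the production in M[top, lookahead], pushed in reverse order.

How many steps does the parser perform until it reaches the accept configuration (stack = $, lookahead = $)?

11

step 1: stack=$ S  input=do do int do int int $  — expand S → K K int A
step 2: stack=$ A int K K  input=do do int do int int $  — expand K → do
step 3: stack=$ A int K do  input=do do int do int int $  — match do
step 4: stack=$ A int K  input=do int do int int $  — expand K → do
step 5: stack=$ A int do  input=do int do int int $  — match do
step 6: stack=$ A int  input=int do int int $  — match int
step 7: stack=$ A  input=do int int $  — expand A → K int int
step 8: stack=$ int int K  input=do int int $  — expand K → do
step 9: stack=$ int int do  input=do int int $  — match do
step 10: stack=$ int int  input=int int $  — match int
step 11: stack=$ int  input=int $  — match int
Accept reached after 11 steps.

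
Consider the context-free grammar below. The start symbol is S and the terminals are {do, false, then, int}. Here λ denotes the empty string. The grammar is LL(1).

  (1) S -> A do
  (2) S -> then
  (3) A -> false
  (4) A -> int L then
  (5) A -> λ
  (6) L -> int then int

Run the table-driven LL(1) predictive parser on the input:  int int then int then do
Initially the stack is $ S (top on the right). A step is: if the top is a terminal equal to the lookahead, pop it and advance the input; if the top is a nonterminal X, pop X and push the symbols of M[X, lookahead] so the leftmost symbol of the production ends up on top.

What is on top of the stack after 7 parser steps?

     Stack                   Input                       Action
  1  $ S                     int int then int then do $  expand S -> A do
  2  $ do A                  int int then int then do $  expand A -> int L then
  3  $ do then L int         int int then int then do $  match int
  4  $ do then L             int then int then do $      expand L -> int then int
  5  $ do then int then int  int then int then do $      match int
  6  $ do then int then      then int then do $          match then
  7  $ do then int           int then do $               match int
Stack after step 7: $ do then (top = then).

then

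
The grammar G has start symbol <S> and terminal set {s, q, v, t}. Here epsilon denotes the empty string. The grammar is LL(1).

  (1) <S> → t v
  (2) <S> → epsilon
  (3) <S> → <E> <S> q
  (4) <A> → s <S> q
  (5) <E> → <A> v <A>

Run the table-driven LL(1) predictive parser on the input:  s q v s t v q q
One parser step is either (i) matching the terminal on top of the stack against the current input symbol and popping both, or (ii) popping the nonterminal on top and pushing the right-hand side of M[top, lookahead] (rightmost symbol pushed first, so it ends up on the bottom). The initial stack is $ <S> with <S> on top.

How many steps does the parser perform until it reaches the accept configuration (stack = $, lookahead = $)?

step 1: stack=$ <S>  input=s q v s t v q q $  — expand <S> → <E> <S> q
step 2: stack=$ q <S> <E>  input=s q v s t v q q $  — expand <E> → <A> v <A>
step 3: stack=$ q <S> <A> v <A>  input=s q v s t v q q $  — expand <A> → s <S> q
step 4: stack=$ q <S> <A> v q <S> s  input=s q v s t v q q $  — match s
step 5: stack=$ q <S> <A> v q <S>  input=q v s t v q q $  — expand <S> → epsilon
step 6: stack=$ q <S> <A> v q  input=q v s t v q q $  — match q
step 7: stack=$ q <S> <A> v  input=v s t v q q $  — match v
step 8: stack=$ q <S> <A>  input=s t v q q $  — expand <A> → s <S> q
step 9: stack=$ q <S> q <S> s  input=s t v q q $  — match s
step 10: stack=$ q <S> q <S>  input=t v q q $  — expand <S> → t v
step 11: stack=$ q <S> q v t  input=t v q q $  — match t
step 12: stack=$ q <S> q v  input=v q q $  — match v
step 13: stack=$ q <S> q  input=q q $  — match q
step 14: stack=$ q <S>  input=q $  — expand <S> → epsilon
step 15: stack=$ q  input=q $  — match q
Accept reached after 15 steps.

15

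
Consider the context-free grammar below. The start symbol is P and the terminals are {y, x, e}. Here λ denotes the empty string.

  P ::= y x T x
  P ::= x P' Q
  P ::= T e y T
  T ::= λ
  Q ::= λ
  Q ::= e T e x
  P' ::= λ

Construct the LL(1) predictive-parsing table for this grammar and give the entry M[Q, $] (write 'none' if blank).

FIRST(T): from T::=λ we get {λ}. So FIRST(T) = {λ}.
FIRST(Q): from Q::=λ we get {λ}; from Q::=e T e x we get {e}. So FIRST(Q) = {λ, e}.
FIRST(P'): from P'::=λ we get {λ}. So FIRST(P') = {λ}.
FIRST(P): from P::=y x T x we get {y}; from P::=x P' Q we get {x}; from P::=T e y T we get {e}. So FIRST(P) = {e, x, y}.
FOLLOW(P) includes $ since P is the start symbol.
FOLLOW(P): P appears on no right-hand side. Thus FOLLOW(P) = {$}.
FOLLOW(Q): in P::=x P' Q, the suffix after Q is empty, so FOLLOW(Q) ⊇ FOLLOW(P) = {$}. Thus FOLLOW(Q) = {$}.
For Q ::= λ: FIRST(λ) = {λ}, so it goes in M[Q, t] for t ∈ {}; since λ ∈ FIRST, also for every t ∈ FOLLOW(Q) = {$}.
For Q ::= e T e x: FIRST(e T e x) = {e}, so it goes in M[Q, t] for t ∈ {e}.

Q ::= λ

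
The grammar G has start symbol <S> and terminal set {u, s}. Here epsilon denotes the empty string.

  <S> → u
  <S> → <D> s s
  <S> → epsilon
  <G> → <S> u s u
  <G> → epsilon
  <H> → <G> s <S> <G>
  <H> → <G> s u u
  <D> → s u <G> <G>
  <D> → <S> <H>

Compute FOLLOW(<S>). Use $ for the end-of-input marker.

FIRST(<S>): from <S>→u we get {u}; from <S>→<D> s s we get {s, u}; from <S>→epsilon we get {epsilon}. So FIRST(<S>) = {epsilon, s, u}.
FIRST(<G>): from <G>→<S> u s u we get {s, u}; from <G>→epsilon we get {epsilon}. So FIRST(<G>) = {epsilon, s, u}.
FIRST(<H>): from <H>→<G> s <S> <G> we get {s, u}; from <H>→<G> s u u we get {s, u}. So FIRST(<H>) = {s, u}.
FIRST(<D>): from <D>→s u <G> <G> we get {s}; from <D>→<S> <H> we get {s, u}. So FIRST(<D>) = {s, u}.
FOLLOW(<S>) includes $ since <S> is the start symbol.
FOLLOW(<D>): in <S>→<D> s s, <D> is followed by s s with FIRST {s}. Thus FOLLOW(<D>) = {s}.
FOLLOW(<H>): in <D>→<S> <H>, the suffix after <H> is empty, so FOLLOW(<H>) ⊇ FOLLOW(<D>) = {s}. Thus FOLLOW(<H>) = {s}.
FOLLOW(<S>): in <G>→<S> u s u, <S> is followed by u s u with FIRST {u}; in <H>→<G> s <S> <G>, <S> is followed by <G> with FIRST {epsilon, s, u}; in <H>→<G> s <S> <G>, the suffix after <S> is nullable, so FOLLOW(<S>) ⊇ FOLLOW(<H>) = {s}; in <D>→<S> <H>, <S> is followed by <H> with FIRST {s, u}. Thus FOLLOW(<S>) = {$, s, u}.
FOLLOW(<G>): in <H>→<G> s <S> <G> (occurrence 1), <G> is followed by s <S> <G> with FIRST {s}; in <H>→<G> s <S> <G> (occurrence 2), the suffix after <G> is empty, so FOLLOW(<G>) ⊇ FOLLOW(<H>) = {s}; in <H>→<G> s u u, <G> is followed by s u u with FIRST {s}; in <D>→s u <G> <G> (occurrence 1), <G> is followed by <G> with FIRST {epsilon, s, u}; in <D>→s u <G> <G> (occurrence 1), the suffix after <G> is nullable, so FOLLOW(<G>) ⊇ FOLLOW(<D>) = {s}; in <D>→s u <G> <G> (occurrence 2), the suffix after <G> is empty, so FOLLOW(<G>) ⊇ FOLLOW(<D>) = {s}. Thus FOLLOW(<G>) = {s, u}.

{$, s, u}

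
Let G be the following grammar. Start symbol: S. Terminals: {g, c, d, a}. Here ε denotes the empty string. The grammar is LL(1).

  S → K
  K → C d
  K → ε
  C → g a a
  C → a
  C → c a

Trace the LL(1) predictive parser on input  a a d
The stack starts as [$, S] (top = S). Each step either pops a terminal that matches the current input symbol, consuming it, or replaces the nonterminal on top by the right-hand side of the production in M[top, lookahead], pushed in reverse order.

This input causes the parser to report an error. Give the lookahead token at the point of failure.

step 1: stack=$ S  input=a a d $  — expand S → K
step 2: stack=$ K  input=a a d $  — expand K → C d
step 3: stack=$ d C  input=a a d $  — expand C → a
step 4: stack=$ d a  input=a a d $  — match a
step 5: stack=$ d  input=a d $  — error: top is terminal d but lookahead is a

a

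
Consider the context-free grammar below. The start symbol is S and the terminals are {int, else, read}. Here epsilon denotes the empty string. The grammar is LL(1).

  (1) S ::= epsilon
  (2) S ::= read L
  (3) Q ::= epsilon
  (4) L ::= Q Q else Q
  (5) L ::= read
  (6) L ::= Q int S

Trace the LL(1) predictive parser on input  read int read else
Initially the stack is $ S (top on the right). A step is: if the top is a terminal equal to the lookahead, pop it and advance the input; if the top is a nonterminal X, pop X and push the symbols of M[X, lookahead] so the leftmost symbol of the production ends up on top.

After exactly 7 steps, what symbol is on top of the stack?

step 1: stack=$ S  input=read int read else $  — expand S ::= read L
step 2: stack=$ L read  input=read int read else $  — match read
step 3: stack=$ L  input=int read else $  — expand L ::= Q int S
step 4: stack=$ S int Q  input=int read else $  — expand Q ::= epsilon
step 5: stack=$ S int  input=int read else $  — match int
step 6: stack=$ S  input=read else $  — expand S ::= read L
step 7: stack=$ L read  input=read else $  — match read
Stack after step 7: $ L (top = L).

L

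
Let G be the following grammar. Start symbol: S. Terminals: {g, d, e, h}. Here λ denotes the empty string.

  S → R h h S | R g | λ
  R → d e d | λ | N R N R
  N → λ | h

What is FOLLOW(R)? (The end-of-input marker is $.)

{d, g, h}

FIRST(N) = {λ, h}
FIRST(R) = {λ, d, h}  (via N R N R)
FIRST(S) = {λ, d, g, h}  (via R h h S, R g)
FOLLOW(S) includes $ since S is the start symbol.
FOLLOW(S): in S→R h h S, the suffix after S is empty (adds nothing new). Thus FOLLOW(S) = {$}.
FOLLOW(R): in S→R h h S, R is followed by h h S with FIRST {h}; in S→R g, R is followed by g with FIRST {g}; in R→N R N R (occurrence 1), R is followed by N R with FIRST {λ, d, h}; in R→N R N R (occurrence 1), the suffix after R is nullable (adds nothing new); in R→N R N R (occurrence 2), the suffix after R is empty (adds nothing new). Thus FOLLOW(R) = {d, g, h}.
FOLLOW(N): in R→N R N R (occurrence 1), N is followed by R N R with FIRST {λ, d, h}; in R→N R N R (occurrence 1), the suffix after N is nullable, so FOLLOW(N) ⊇ FOLLOW(R) = {d, g, h}; in R→N R N R (occurrence 2), N is followed by R with FIRST {λ, d, h}; in R→N R N R (occurrence 2), the suffix after N is nullable, so FOLLOW(N) ⊇ FOLLOW(R) = {d, g, h}. Thus FOLLOW(N) = {d, g, h}.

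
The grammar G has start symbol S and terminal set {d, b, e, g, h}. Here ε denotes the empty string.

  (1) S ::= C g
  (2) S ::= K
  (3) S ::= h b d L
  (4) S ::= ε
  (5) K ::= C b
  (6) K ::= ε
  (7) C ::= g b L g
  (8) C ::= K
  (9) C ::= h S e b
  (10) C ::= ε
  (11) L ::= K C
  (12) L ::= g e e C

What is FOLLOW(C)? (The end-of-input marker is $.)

{$, b, e, g}

FIRST(S) = {ε, b, g, h}  (via C g, K)
FIRST(K) = {ε, b, g, h}  (via C b)
FIRST(C) = {ε, b, g, h}  (via K)
FIRST(L) = {ε, b, g, h}  (via K C)
FOLLOW(S) includes $ since S is the start symbol.
FOLLOW(S): in C::=h S e b, S is followed by e b with FIRST {e}. Thus FOLLOW(S) = {$, e}.
FOLLOW(L): in S::=h b d L, the suffix after L is empty, so FOLLOW(L) ⊇ FOLLOW(S) = {$, e}; in C::=g b L g, L is followed by g with FIRST {g}. Thus FOLLOW(L) = {$, e, g}.
FOLLOW(C): in S::=C g, C is followed by g with FIRST {g}; in K::=C b, C is followed by b with FIRST {b}; in L::=K C, the suffix after C is empty, so FOLLOW(C) ⊇ FOLLOW(L) = {$, e, g}; in L::=g e e C, the suffix after C is empty, so FOLLOW(C) ⊇ FOLLOW(L) = {$, e, g}. Thus FOLLOW(C) = {$, b, e, g}.
FOLLOW(K): in S::=K, the suffix after K is empty, so FOLLOW(K) ⊇ FOLLOW(S) = {$, e}; in C::=K, the suffix after K is empty, so FOLLOW(K) ⊇ FOLLOW(C) = {$, b, e, g}; in L::=K C, K is followed by C with FIRST {ε, b, g, h}; in L::=K C, the suffix after K is nullable, so FOLLOW(K) ⊇ FOLLOW(L) = {$, e, g}. Thus FOLLOW(K) = {$, b, e, g, h}.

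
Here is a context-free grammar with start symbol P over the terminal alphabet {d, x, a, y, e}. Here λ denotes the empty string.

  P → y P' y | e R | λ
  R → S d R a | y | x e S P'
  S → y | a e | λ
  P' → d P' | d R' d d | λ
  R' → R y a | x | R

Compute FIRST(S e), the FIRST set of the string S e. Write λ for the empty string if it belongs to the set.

FIRST(P) = {λ, e, y}
FIRST(S) = {λ, a, y}
FIRST(P') = {λ, d}
FIRST(R) = {a, d, x, y}  (via S d R a)
FIRST(R') = {a, d, x, y}  (via R y a, R)
FIRST(S e): take FIRST of each symbol in turn, carrying on past any symbol whose FIRST contains λ; result {a, e, y}.

{a, e, y}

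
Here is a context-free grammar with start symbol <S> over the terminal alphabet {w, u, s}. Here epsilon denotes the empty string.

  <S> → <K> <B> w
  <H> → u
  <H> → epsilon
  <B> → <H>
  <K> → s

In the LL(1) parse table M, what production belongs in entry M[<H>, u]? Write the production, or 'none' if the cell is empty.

FIRST(<H>): from <H>→u we get {u}; from <H>→epsilon we get {epsilon}. So FIRST(<H>) = {epsilon, u}.
FIRST(<K>): from <K>→s we get {s}. So FIRST(<K>) = {s}.
FIRST(<S>): from <S>→<K> <B> w we get {s}. So FIRST(<S>) = {s}.
FIRST(<B>): from <B>→<H> we get {epsilon, u}. So FIRST(<B>) = {epsilon, u}.
FOLLOW(<S>) includes $ since <S> is the start symbol.
FOLLOW(<B>): in <S>→<K> <B> w, <B> is followed by w with FIRST {w}. Thus FOLLOW(<B>) = {w}.
FOLLOW(<H>): in <B>→<H>, the suffix after <H> is empty, so FOLLOW(<H>) ⊇ FOLLOW(<B>) = {w}. Thus FOLLOW(<H>) = {w}.
For <H> → u: FIRST(u) = {u}, so it goes in M[<H>, t] for t ∈ {u}.
For <H> → epsilon: FIRST(epsilon) = {epsilon}, so it goes in M[<H>, t] for t ∈ {}; since epsilon ∈ FIRST, also for every t ∈ FOLLOW(<H>) = {w}.

<H> → u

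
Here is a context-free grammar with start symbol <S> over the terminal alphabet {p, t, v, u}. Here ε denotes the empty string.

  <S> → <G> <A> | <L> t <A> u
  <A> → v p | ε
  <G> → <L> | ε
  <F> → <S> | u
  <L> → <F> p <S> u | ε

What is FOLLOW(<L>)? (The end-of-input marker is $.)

{$, p, t, u, v}

FIRST(<A>): from <A>→v p we get {v}; from <A>→ε we get {ε}. So FIRST(<A>) = {ε, v}.
FIRST(<S>): from <S>→<G> <A> we get {ε, p, t, u, v}; from <S>→<L> t <A> u we get {p, t, u, v}. So FIRST(<S>) = {ε, p, t, u, v}.
FIRST(<F>): from <F>→<S> we get {ε, p, t, u, v}; from <F>→u we get {u}. So FIRST(<F>) = {ε, p, t, u, v}.
FIRST(<L>): from <L>→<F> p <S> u we get {p, t, u, v}; from <L>→ε we get {ε}. So FIRST(<L>) = {ε, p, t, u, v}.
FIRST(<G>): from <G>→<L> we get {ε, p, t, u, v}; from <G>→ε we get {ε}. So FIRST(<G>) = {ε, p, t, u, v}.
FOLLOW(<S>) includes $ since <S> is the start symbol.
FOLLOW(<F>): in <L>→<F> p <S> u, <F> is followed by p <S> u with FIRST {p}. Thus FOLLOW(<F>) = {p}.
FOLLOW(<S>): in <F>→<S>, the suffix after <S> is empty, so FOLLOW(<S>) ⊇ FOLLOW(<F>) = {p}; in <L>→<F> p <S> u, <S> is followed by u with FIRST {u}. Thus FOLLOW(<S>) = {$, p, u}.
FOLLOW(<A>): in <S>→<G> <A>, the suffix after <A> is empty, so FOLLOW(<A>) ⊇ FOLLOW(<S>) = {$, p, u}; in <S>→<L> t <A> u, <A> is followed by u with FIRST {u}. Thus FOLLOW(<A>) = {$, p, u}.
FOLLOW(<G>): in <S>→<G> <A>, <G> is followed by <A> with FIRST {ε, v}; in <S>→<G> <A>, the suffix after <G> is nullable, so FOLLOW(<G>) ⊇ FOLLOW(<S>) = {$, p, u}. Thus FOLLOW(<G>) = {$, p, u, v}.
FOLLOW(<L>): in <S>→<L> t <A> u, <L> is followed by t <A> u with FIRST {t}; in <G>→<L>, the suffix after <L> is empty, so FOLLOW(<L>) ⊇ FOLLOW(<G>) = {$, p, u, v}. Thus FOLLOW(<L>) = {$, p, t, u, v}.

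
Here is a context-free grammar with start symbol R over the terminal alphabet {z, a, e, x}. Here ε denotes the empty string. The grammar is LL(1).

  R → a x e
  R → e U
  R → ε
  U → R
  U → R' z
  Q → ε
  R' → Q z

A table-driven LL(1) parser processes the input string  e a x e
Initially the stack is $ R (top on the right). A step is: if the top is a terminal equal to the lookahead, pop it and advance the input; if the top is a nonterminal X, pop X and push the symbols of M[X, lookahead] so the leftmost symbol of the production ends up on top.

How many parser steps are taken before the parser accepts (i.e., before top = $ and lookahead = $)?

step 1: stack=$ R  input=e a x e $  — expand R → e U
step 2: stack=$ U e  input=e a x e $  — match e
step 3: stack=$ U  input=a x e $  — expand U → R
step 4: stack=$ R  input=a x e $  — expand R → a x e
step 5: stack=$ e x a  input=a x e $  — match a
step 6: stack=$ e x  input=x e $  — match x
step 7: stack=$ e  input=e $  — match e
Accept reached after 7 steps.

7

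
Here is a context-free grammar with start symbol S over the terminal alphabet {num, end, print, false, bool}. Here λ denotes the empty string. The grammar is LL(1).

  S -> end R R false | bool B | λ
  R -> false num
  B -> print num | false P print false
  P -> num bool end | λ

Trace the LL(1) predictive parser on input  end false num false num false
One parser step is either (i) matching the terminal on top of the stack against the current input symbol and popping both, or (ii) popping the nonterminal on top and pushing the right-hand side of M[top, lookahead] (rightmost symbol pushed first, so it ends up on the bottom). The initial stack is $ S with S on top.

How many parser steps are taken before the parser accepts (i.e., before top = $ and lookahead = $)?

9

     Stack                Input                            Action
  1  $ S                  end false num false num false $  expand S -> end R R false
  2  $ false R R end      end false num false num false $  match end
  3  $ false R R          false num false num false $      expand R -> false num
  4  $ false R num false  false num false num false $      match false
  5  $ false R num        num false num false $            match num
  6  $ false R            false num false $                expand R -> false num
  7  $ false num false    false num false $                match false
  8  $ false num          num false $                      match num
  9  $ false              false $                          match false
Accept reached after 9 steps.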